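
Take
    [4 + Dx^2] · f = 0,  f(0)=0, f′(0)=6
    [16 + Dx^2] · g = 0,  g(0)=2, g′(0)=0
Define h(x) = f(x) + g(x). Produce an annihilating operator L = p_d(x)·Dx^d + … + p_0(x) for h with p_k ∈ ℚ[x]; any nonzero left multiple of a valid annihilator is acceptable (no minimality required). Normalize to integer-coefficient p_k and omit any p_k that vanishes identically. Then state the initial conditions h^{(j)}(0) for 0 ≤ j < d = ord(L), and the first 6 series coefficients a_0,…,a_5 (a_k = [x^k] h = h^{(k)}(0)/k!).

L = 64 + 20·Dx^2 + Dx^4  (order 4).
h: a_k = 2, 6, -16, -4, 64/3, 4/5, …
ICs: h(0) = 2, h′(0) = 6, h′′(0) = -32, h′′′(0) = -24.

f: a_k = 0, 6, 0, -4, 0, 4/5, …
g: a_k = 2, 0, -16, 0, 64/3, 0, …
h₀=f+g: left-lcm gives L₀, ord ≤ 4.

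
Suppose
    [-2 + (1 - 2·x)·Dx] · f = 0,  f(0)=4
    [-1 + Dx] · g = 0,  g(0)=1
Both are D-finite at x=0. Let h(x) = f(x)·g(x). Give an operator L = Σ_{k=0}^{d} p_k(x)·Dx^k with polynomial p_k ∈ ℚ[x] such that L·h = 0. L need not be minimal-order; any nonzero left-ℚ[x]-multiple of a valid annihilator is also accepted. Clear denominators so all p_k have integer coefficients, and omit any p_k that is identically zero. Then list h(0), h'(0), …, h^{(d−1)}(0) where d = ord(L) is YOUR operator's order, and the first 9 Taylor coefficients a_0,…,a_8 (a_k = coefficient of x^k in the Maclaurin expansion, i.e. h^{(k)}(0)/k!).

L = (3 - 2·x) + (-1 + 2·x)·Dx  (order 1).
h: a_k = 4, 12, 26, 158/3, 211/2, 6331/30, 75973/180, 354541/420, 17017969/10080, …
ICs: h(0) = 4.

f: a_k = 4, 8, 16, 32, 64, 128, 256, 512, 1024, …
g: a_k = 1, 1, 1/2, 1/6, 1/24, 1/120, 1/720, 1/5040, 1/40320, …
f·g: L₀ = L_f ⊗_s L_g, ord ≤ 1·1.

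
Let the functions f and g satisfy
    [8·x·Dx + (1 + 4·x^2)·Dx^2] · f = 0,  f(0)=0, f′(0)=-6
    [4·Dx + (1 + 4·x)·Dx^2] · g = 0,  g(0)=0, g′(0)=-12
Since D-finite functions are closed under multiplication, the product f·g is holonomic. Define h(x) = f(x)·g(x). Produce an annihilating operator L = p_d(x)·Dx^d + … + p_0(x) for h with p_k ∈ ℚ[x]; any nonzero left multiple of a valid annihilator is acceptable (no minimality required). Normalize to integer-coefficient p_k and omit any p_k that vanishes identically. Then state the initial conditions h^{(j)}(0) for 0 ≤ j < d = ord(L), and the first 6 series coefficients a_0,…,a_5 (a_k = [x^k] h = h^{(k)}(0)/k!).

L = (96 + 640·x + 1408·x^2 + 7680·x^3 + 15360·x^4 + 26624·x^5 + 8192·x^7)·Dx + (24 + 320·x + 2656·x^2 + 9728·x^3 + 28160·x^4 + 47616·x^5 + 71680·x^6 + 6144·x^7 + 28672·x^8)·Dx^2 + (12 + 104·x + 672·x^2 + 2976·x^3 + 8256·x^4 + 18048·x^5 + 24576·x^6 + 35328·x^7 + 6144·x^8 + 16384·x^9)·Dx^3 + (1 + 12·x + 68·x^2 + 256·x^3 + 696·x^4 + 1536·x^5 + 2688·x^6 + 3072·x^7 + 4224·x^8 + 1024·x^9 + 2048·x^10)·Dx^4  (order 4).
h: a_k = 0, 0, 72, -144, 288, -960, …
ICs: h(0) = 0, h′(0) = 0, h′′(0) = 144, h′′′(0) = -864.

f: a_k = 0, -6, 0, 8, 0, -96/5, …
g: a_k = 0, -12, 24, -64, 192, -3072/5, …
Product ⇒ symmetric product L₀, ord ≤ 4.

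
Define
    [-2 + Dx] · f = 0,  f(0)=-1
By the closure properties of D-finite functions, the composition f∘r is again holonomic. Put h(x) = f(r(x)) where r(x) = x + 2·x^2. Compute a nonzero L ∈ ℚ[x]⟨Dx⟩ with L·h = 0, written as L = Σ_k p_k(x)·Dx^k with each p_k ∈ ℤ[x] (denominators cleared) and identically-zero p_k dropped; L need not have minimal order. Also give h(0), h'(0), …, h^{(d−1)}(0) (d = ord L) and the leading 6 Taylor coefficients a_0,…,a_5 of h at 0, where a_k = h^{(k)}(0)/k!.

f: a_k = -1, -2, -2, -4/3, -2/3, -4/15, …
Substitute x→r, Dx→(1/r')Dx; clear ⇒ L₀.
L = (-2 - 8·x) + Dx  (order 1).
h: a_k = -1, -2, -6, -28/3, -50/3, -108/5, …
ICs: h(0) = -1.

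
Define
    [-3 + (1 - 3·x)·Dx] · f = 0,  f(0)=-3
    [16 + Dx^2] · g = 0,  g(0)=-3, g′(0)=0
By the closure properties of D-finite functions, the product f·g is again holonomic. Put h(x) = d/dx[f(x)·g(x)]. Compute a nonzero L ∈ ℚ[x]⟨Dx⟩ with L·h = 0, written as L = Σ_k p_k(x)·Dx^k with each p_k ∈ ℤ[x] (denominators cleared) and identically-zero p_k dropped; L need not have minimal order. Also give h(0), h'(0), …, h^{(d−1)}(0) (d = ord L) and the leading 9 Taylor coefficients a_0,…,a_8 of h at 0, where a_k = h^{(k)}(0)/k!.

L = (-2 - 96·x + 144·x^2) + (-6 + 18·x)·Dx + (1 - 6·x + 9·x^2)·Dx^2  (order 2).
h: a_k = 27, 18, 81, 708, 2655, 46254/5, 161889/5, 3889432/35, 13126833/35, …
ICs: h(0) = 27, h′(0) = 18.

f: a_k = -3, -9, -27, -81, -243, -729, -2187, -6561, -19683, …
g: a_k = -3, 0, 24, 0, -32, 0, 256/15, 0, -512/105, …
L₀ := L_f ⊗_s L_g (sym. prod.), ord ≤ 2.
Differentiate: ansatz ord ≤ ord L₀ ⇒ L.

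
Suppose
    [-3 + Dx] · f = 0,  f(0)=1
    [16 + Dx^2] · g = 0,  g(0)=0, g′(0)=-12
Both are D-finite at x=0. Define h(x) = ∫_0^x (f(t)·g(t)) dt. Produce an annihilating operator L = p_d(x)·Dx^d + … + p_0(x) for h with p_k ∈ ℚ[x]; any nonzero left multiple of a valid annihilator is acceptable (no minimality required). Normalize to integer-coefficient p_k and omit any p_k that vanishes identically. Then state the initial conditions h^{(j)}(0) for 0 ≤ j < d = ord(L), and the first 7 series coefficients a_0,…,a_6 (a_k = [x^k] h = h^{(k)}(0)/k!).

f: a_k = 1, 3, 9/2, 9/2, 27/8, 81/40, 81/80, …
g: a_k = 0, -12, 0, 32, 0, -128/5, 0, …
Sym-product of L_f,L_g gives L₀ (≤ ord 2).
h=∫₀ˣh₀: take L = L₀·Dx.
L = 25·Dx - 6·Dx^2 + Dx^3  (order 3).
h: a_k = 0, 0, -6, -12, -11/2, 42/5, 779/60, …
ICs: h(0) = 0, h′(0) = 0, h′′(0) = -12.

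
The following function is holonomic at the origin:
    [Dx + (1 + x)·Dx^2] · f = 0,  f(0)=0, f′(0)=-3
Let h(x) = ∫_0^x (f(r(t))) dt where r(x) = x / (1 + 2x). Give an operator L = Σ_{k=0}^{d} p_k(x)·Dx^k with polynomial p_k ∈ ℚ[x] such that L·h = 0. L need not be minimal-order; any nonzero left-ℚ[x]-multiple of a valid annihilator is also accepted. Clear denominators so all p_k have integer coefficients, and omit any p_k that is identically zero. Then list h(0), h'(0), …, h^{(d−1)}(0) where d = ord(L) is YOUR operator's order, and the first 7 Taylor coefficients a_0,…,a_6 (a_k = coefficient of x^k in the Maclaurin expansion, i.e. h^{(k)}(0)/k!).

L = (5 + 12·x)·Dx^2 + (1 + 5·x + 6·x^2)·Dx^3  (order 3).
h: a_k = 0, 0, -3/2, 5/2, -19/4, 39/4, -211/10, …
ICs: h(0) = 0, h′(0) = 0, h′′(0) = -3.

f: a_k = 0, -3, 3/2, -1, 3/4, -3/5, 1/2, …
Substitute x→r, Dx→(1/r')Dx; clear ⇒ L₀.
h=∫₀ˣh₀: take L = L₀·Dx.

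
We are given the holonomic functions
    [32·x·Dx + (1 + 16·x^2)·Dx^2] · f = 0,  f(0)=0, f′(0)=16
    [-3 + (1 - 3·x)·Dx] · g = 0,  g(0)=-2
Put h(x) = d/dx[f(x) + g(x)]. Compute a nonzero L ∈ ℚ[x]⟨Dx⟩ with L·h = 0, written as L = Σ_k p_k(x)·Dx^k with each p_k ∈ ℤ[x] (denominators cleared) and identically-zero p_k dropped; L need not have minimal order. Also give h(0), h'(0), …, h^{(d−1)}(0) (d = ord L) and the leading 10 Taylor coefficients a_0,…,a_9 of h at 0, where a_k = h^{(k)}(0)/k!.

f: a_k = 0, 16, 0, -256/3, 0, 4096/5, 0, -65536/7, 0, 1048576/9, …
g: a_k = -2, -6, -18, -54, -162, -486, -1458, -4374, -13122, -39366, …
L₀ := lclm(L_f,L_g); ord L₀ ≤ 2+1.
Differentiate: ansatz ord ≤ ord L₀ ⇒ L.
L = (96 - 1152·x - 4608·x^2) + (-43 + 96·x - 240·x^2 - 4608·x^3)·Dx + (3 + 7·x + 112·x^3 - 768·x^4)·Dx^2  (order 2).
h: a_k = 10, -36, -418, -648, 1666, -8748, -96154, -104976, 694282, -1180980, …
ICs: h(0) = 10, h′(0) = -36.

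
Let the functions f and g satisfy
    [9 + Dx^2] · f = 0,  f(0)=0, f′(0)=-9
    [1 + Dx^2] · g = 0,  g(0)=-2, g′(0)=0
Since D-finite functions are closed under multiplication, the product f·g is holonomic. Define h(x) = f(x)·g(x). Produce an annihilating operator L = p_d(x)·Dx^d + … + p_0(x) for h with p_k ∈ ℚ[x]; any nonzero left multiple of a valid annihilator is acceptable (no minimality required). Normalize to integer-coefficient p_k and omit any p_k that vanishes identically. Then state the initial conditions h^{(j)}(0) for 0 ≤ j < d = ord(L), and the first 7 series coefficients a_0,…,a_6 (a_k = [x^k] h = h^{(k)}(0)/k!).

f: a_k = 0, -9, 0, 27/2, 0, -243/40, 0, …
g: a_k = -2, 0, 1, 0, -1/12, 0, 1/360, …
Product ⇒ symmetric product L₀, ord ≤ 4.
L = 64 + 20·Dx^2 + Dx^4  (order 4).
h: a_k = 0, 18, 0, -36, 0, 132/5, 0, …
ICs: h(0) = 0, h′(0) = 18, h′′(0) = 0, h′′′(0) = -216.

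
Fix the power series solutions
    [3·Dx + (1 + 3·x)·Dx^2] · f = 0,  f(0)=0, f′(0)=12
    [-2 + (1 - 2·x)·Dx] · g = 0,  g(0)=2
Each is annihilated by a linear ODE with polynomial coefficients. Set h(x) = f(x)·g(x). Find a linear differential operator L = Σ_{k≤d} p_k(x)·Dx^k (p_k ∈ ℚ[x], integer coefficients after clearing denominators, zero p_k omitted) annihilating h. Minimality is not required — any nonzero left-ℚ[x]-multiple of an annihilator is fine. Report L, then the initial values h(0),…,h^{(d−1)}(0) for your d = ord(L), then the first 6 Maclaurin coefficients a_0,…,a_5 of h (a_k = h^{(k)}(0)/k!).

f: a_k = 0, 12, -18, 36, -81, 972/5, …
g: a_k = 2, 4, 8, 16, 32, 64, …
Product ⇒ symmetric product L₀, ord ≤ 2.
L = 6 + (1 + 18·x)·Dx + (-1 - x + 6·x^2)·Dx^2  (order 2).
h: a_k = 0, 24, 12, 96, 30, 2244/5, …
ICs: h(0) = 0, h′(0) = 24.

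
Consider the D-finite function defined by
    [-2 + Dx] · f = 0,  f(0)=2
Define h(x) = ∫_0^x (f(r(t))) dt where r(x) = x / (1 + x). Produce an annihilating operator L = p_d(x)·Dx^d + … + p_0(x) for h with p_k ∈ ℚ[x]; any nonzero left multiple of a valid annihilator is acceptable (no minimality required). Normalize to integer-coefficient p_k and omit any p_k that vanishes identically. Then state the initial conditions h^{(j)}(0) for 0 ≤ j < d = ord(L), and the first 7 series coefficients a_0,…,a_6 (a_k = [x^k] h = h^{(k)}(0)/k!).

L = -2·Dx + (1 + 2·x + x^2)·Dx^2  (order 2).
h: a_k = 0, 2, 2, 0, -1/3, 4/15, -2/15, …
ICs: h(0) = 0, h′(0) = 2.

f: a_k = 2, 4, 4, 8/3, 4/3, 8/15, 8/45, …
L₀ from L_f via x↦r, Dx↦r'^{-1}Dx.
h=∫h₀ ⇒ L = L₀·Dx.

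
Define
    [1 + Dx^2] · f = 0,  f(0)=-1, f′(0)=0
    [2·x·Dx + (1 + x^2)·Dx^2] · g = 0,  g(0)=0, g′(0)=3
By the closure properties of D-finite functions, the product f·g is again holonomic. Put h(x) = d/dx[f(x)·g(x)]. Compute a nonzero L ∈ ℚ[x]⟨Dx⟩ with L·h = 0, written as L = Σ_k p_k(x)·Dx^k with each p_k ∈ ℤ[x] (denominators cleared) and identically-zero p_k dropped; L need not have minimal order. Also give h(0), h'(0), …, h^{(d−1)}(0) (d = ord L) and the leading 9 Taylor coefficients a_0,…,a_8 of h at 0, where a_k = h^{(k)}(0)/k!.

f: a_k = -1, 0, 1/2, 0, -1/24, 0, 1/720, 0, -1/40320, …
g: a_k = 0, 3, 0, -1, 0, 3/5, 0, -3/7, 0, …
h₀=f·g: eliminate ⇒ L₀, order ≤ 2·2.
h=h₀': d/dx-closure on L₀ ⇒ L.
L = (110 + 294·x^2 + 461·x^4 + 96·x^6 + 12·x^8 + 2·x^10 + x^12) + (68·x + 284·x^3 + 280·x^5 + 80·x^7 + 20·x^9 + 4·x^11)·Dx + (120 + 340·x^2 + 534·x^4 + 148·x^6 + 32·x^8 + 8·x^10 + 2·x^12)·Dx^2 + (68·x + 284·x^3 + 280·x^5 + 80·x^7 + 20·x^9 + 4·x^11)·Dx^3 + (10 + 46·x^2 + 73·x^4 + 52·x^6 + 20·x^8 + 6·x^10 + x^12)·Dx^4  (order 4).
h: a_k = -3, 0, 15/2, 0, -49/8, 0, 1301/240, 0, -23147/4480, …
ICs: h(0) = -3, h′(0) = 0, h′′(0) = 15, h′′′(0) = 0.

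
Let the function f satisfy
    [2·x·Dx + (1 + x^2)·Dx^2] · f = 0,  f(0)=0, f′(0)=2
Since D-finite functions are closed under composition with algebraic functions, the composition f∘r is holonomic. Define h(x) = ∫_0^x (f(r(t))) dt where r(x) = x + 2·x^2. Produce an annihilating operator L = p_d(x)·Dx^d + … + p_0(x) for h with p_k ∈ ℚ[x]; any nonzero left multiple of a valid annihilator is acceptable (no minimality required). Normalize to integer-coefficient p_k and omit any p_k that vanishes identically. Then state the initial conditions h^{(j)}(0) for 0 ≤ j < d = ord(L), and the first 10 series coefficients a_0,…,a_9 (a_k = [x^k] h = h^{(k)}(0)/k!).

L = (-4 + 2·x + 16·x^2 + 48·x^3 + 48·x^4)·Dx^2 + (1 + 4·x + x^2 + 8·x^3 + 20·x^4 + 16·x^5)·Dx^3  (order 3).
h: a_k = 0, 0, 1, 4/3, -1/6, -4/5, -19/15, -4/21, 55/28, 28/9, …
ICs: h(0) = 0, h′(0) = 0, h′′(0) = 2.

f: a_k = 0, 2, 0, -2/3, 0, 2/5, 0, -2/7, 0, 2/9, …
Substitute x→r, Dx→(1/r')Dx; clear ⇒ L₀.
Integrate: L := L₀·Dx.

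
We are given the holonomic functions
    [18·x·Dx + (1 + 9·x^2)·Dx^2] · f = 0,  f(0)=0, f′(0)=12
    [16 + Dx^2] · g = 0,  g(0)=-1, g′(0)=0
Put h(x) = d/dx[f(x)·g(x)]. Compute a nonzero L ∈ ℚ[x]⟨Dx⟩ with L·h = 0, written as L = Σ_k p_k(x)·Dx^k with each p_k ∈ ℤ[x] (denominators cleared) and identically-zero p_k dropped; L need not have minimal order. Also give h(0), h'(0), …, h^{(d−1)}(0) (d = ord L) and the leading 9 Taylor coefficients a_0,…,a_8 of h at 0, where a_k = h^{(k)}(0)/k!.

L = (524992 + 14103936·x^2 + 183342528·x^4 + 608394240·x^6 + 1431032832·x^8 + 3627970560·x^10 + 8707129344·x^12) + (314208·x + 11036736·x^3 + 108591840·x^5 + 419904000·x^7 + 1209323520·x^9 + 2176782336·x^11)·Dx + (38012 + 1098792·x^2 + 14837580·x^4 + 64186992·x^6 + 209112192·x^8 + 589545216·x^10 + 1088391168·x^12)·Dx^2 + (19638·x + 689796·x^3 + 6786990·x^5 + 26244000·x^7 + 75582720·x^9 + 136048896·x^11)·Dx^3 + (325 + 13581·x^2 + 211167·x^4 + 1635147·x^6 + 7479540·x^8 + 22674816·x^10 + 34012224·x^12)·Dx^4  (order 4).
h: a_k = -12, 0, 396, 0, -3052, 0, 342004/15, 0, -1325748/7, …
ICs: h(0) = -12, h′(0) = 0, h′′(0) = 792, h′′′(0) = 0.

f: a_k = 0, 12, 0, -36, 0, 972/5, 0, -8748/7, 0, …
g: a_k = -1, 0, 8, 0, -32/3, 0, 256/45, 0, -512/315, …
f·g: L₀ = L_f ⊗_s L_g, ord ≤ 2·2.
Differentiate: ansatz ord ≤ ord L₀ ⇒ L.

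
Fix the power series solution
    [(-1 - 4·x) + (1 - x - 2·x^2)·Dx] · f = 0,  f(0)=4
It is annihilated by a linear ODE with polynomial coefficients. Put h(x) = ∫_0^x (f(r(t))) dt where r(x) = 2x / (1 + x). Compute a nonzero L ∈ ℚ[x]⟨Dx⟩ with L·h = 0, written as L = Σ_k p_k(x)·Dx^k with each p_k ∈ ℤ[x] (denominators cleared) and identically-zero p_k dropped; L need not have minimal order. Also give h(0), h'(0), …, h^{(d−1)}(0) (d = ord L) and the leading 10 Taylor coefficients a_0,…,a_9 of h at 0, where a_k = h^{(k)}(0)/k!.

L = (2 + 18·x)·Dx + (-1 - x + 9·x^2 + 9·x^3)·Dx^2  (order 2).
h: a_k = 0, 4, 4, 40/3, 18, 72, 108, 3240/7, 729, 3240, …
ICs: h(0) = 0, h′(0) = 4.

f: a_k = 4, 4, 12, 20, 44, 84, 172, 340, 684, 1364, …
f∘r: x↦r, Dx↦Dx/r' in L_f ⇒ L₀.
∫: right-multiply L₀ by Dx.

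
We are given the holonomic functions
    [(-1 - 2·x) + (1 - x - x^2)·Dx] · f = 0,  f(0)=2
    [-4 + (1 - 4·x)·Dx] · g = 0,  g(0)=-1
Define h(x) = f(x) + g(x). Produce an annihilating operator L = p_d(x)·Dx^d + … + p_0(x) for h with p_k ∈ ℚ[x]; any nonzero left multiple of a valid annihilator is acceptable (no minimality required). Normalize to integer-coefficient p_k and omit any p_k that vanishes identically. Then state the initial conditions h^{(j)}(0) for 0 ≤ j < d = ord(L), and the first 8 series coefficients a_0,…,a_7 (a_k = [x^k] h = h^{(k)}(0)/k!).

f: a_k = 2, 2, 4, 6, 10, 16, 26, 42, …
g: a_k = -1, -4, -16, -64, -256, -1024, -4096, -16384, …
f+g: L₀ = lclm(L_f,L_g), ord ≤ 1+1.
L = (-16 - 72·x + 24·x^2 - 32·x^3) + (28 - 38·x - 54·x^2 + 16·x^3 - 64·x^4)·Dx + (-3 + 17·x - 23·x^2 + 14·x^3 - 4·x^4 - 16·x^5)·Dx^2  (order 2).
h: a_k = 1, -2, -12, -58, -246, -1008, -4070, -16342, …
ICs: h(0) = 1, h′(0) = -2.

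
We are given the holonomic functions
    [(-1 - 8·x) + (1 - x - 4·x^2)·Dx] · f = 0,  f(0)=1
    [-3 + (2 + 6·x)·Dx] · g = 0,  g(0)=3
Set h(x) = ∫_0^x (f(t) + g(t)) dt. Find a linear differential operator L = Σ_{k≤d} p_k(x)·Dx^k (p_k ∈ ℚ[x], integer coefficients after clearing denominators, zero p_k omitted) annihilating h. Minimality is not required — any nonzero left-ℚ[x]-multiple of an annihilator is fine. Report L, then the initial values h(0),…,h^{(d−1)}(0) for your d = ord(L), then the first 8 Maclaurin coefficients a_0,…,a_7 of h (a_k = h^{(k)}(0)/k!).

f: a_k = 1, 1, 5, 9, 29, 65, 181, 441, …
g: a_k = 3, 9/2, -27/8, 81/16, -1215/128, 5103/256, -45927/1024, 216513/2048, …
Sum ⇒ L₀ = lclm(L_f,L_g) in ℚ(x)⟨Dx⟩.
h=∫h₀ ⇒ L = L₀·Dx.
L = (-69 - 387·x - 900·x^2 - 1440·x^3)·Dx + (49 + 318·x + 1257·x^2 + 3240·x^3 + 3600·x^4)·Dx^2 + (2 - 46·x - 234·x^2 + 86·x^3 + 1440·x^4 + 1440·x^5)·Dx^3  (order 3).
h: a_k = 0, 4, 11/4, 13/24, 225/64, 2497/640, 21743/1536, 139417/7168, …
ICs: h(0) = 0, h′(0) = 4, h′′(0) = 11/2.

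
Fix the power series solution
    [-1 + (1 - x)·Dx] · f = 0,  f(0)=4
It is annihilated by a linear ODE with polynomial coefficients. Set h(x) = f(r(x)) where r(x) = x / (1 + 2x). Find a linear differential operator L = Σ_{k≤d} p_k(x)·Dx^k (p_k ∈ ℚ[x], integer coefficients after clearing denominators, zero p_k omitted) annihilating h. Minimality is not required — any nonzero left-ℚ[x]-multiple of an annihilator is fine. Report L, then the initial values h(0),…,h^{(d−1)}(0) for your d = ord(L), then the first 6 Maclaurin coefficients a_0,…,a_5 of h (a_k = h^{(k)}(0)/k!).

f: a_k = 4, 4, 4, 4, 4, 4, …
Change of var in L_f (x↦r) gives L₀.
L = -1 + (1 + 3·x + 2·x^2)·Dx  (order 1).
h: a_k = 4, 4, -4, 4, -4, 4, …
ICs: h(0) = 4.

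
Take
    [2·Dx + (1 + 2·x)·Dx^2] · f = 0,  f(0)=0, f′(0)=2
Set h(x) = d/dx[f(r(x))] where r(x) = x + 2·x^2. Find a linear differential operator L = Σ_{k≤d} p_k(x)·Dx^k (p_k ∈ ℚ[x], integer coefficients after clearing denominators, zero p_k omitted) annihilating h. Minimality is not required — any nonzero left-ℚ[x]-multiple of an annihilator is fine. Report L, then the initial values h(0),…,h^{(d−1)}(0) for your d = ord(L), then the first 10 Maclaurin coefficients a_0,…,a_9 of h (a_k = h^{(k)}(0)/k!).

L = (-2 + 8·x + 16·x^2) + (1 + 6·x + 12·x^2 + 16·x^3)·Dx  (order 1).
h: a_k = 2, 4, -16, 16, 32, -128, 128, 256, -1024, 1024, …
ICs: h(0) = 2.

f: a_k = 0, 2, -2, 8/3, -4, 32/5, -32/3, 128/7, -32, 512/9, …
f∘r: x↦r, Dx↦Dx/r' in L_f ⇒ L₀.
h=h₀': d/dx-closure on L₀ ⇒ L.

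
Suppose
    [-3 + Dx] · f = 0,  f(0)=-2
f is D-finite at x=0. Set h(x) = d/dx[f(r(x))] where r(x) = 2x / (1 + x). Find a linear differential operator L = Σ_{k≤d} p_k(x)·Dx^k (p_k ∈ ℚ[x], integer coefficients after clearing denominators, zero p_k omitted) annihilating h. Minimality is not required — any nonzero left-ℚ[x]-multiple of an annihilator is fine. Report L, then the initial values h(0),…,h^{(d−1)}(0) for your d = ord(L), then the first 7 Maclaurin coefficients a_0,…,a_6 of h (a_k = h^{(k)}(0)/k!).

f: a_k = -2, -6, -9, -9, -27/4, -81/20, -81/40, …
h₀=f(r): pull back L_f along r ⇒ L₀.
Differentiate: ansatz ord ≤ ord L₀ ⇒ L.
L = (4 - 2·x) + (-1 - 2·x - x^2)·Dx  (order 1).
h: a_k = -12, -48, -36, 48, 12, -288/5, 228/5, …
ICs: h(0) = -12.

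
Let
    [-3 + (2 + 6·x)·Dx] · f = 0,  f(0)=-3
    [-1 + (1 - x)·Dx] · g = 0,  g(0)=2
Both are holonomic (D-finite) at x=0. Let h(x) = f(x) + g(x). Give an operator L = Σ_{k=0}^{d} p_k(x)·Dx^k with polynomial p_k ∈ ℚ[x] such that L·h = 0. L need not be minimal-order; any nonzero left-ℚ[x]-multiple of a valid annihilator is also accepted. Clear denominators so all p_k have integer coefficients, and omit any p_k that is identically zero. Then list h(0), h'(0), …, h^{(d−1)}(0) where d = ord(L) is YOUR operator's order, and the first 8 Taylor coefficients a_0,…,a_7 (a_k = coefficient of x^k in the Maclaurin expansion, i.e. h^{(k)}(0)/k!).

f: a_k = -3, -9/2, 27/8, -81/16, 1215/128, -5103/256, 45927/1024, -216513/2048, …
g: a_k = 2, 2, 2, 2, 2, 2, 2, 2, …
f+g: L₀ = lclm(L_f,L_g), ord ≤ 1+1.
L = (21 + 27·x) + (-17 - 30·x - 81·x^2)·Dx + (-2 + 14·x + 42·x^2 - 54·x^3)·Dx^2  (order 2).
h: a_k = -1, -5/2, 43/8, -49/16, 1471/128, -4591/256, 47975/1024, -212417/2048, …
ICs: h(0) = -1, h′(0) = -5/2.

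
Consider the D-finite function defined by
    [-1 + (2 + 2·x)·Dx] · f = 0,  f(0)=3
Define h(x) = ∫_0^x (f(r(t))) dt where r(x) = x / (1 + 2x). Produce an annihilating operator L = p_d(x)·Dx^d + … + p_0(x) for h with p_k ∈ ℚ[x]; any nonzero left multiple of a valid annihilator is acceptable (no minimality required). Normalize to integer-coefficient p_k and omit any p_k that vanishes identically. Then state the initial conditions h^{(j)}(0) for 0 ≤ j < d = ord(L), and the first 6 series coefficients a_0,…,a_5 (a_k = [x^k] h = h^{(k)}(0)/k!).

f: a_k = 3, 3/2, -3/8, 3/16, -15/128, 21/256, …
Change of var in L_f (x↦r) gives L₀.
h=∫h₀ ⇒ L = L₀·Dx.
L = -Dx + (2 + 10·x + 12·x^2)·Dx^2  (order 2).
h: a_k = 0, 3, 3/4, -9/8, 123/64, -2271/640, …
ICs: h(0) = 0, h′(0) = 3.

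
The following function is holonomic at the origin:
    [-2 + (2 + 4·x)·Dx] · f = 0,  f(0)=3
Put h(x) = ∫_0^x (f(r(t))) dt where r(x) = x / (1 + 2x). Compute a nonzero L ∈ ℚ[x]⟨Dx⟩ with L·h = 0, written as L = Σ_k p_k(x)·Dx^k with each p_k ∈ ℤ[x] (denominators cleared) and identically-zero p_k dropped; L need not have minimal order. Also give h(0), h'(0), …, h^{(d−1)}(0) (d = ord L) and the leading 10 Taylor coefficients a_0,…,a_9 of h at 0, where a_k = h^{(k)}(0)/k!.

L = -Dx + (1 + 6·x + 8·x^2)·Dx^2  (order 2).
h: a_k = 0, 3, 3/2, -5/2, 39/8, -423/40, 399/16, -7059/112, 21615/128, -182461/384, …
ICs: h(0) = 0, h′(0) = 3.

f: a_k = 3, 3, -3/2, 3/2, -15/8, 21/8, -63/16, 99/16, -1287/128, 2145/128, …
Change of var in L_f (x↦r) gives L₀.
∫: right-multiply L₀ by Dx.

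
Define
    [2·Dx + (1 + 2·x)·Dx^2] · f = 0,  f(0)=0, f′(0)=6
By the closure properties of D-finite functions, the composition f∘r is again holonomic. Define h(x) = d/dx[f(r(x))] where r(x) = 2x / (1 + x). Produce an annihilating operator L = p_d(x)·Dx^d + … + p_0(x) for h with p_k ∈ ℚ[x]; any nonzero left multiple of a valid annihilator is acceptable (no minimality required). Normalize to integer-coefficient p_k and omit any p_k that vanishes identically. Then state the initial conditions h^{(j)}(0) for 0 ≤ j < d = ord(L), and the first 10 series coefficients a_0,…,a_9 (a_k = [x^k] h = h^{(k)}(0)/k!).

L = (6 + 10·x) + (1 + 6·x + 5·x^2)·Dx  (order 1).
h: a_k = 12, -72, 372, -1872, 9372, -46872, 234372, -1171872, 5859372, -29296872, …
ICs: h(0) = 12.

f: a_k = 0, 6, -6, 8, -12, 96/5, -32, 384/7, -96, 512/3, …
f∘r: x↦r, Dx↦Dx/r' in L_f ⇒ L₀.
Derive L from L₀ (diff closure).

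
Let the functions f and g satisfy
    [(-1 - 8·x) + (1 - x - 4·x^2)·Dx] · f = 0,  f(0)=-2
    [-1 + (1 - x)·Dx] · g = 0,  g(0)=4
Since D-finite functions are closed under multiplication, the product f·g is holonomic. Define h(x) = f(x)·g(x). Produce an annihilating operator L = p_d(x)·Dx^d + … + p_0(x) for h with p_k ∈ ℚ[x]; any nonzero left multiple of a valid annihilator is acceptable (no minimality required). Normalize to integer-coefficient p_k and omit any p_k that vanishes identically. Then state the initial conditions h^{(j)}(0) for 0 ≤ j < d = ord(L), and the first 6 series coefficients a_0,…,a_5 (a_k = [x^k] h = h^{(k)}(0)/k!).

L = (-2 - 6·x + 12·x^2) + (1 - 2·x - 3·x^2 + 4·x^3)·Dx  (order 1).
h: a_k = -8, -16, -56, -128, -360, -880, …
ICs: h(0) = -8.

f: a_k = -2, -2, -10, -18, -58, -130, …
g: a_k = 4, 4, 4, 4, 4, 4, …
Product ⇒ symmetric product L₀, ord ≤ 1.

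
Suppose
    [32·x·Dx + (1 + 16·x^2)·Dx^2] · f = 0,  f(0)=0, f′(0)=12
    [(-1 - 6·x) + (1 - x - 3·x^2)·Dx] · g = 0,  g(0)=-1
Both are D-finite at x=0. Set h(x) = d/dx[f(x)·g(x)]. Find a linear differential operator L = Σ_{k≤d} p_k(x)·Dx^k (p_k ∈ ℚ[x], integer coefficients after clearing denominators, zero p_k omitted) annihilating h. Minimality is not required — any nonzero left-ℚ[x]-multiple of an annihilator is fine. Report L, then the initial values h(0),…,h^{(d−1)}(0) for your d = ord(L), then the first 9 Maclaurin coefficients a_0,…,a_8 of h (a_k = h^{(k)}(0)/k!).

f: a_k = 0, 12, 0, -64, 0, 3072/5, 0, -49152/7, 0, …
g: a_k = -1, -1, -4, -7, -19, -40, -97, -217, -508, …
h₀=f·g: eliminate ⇒ L₀, order ≤ 2·1.
Derive L from L₀ (diff closure).
L = (-74 + 8736·x^2 + 18432·x^3 + 82944·x^4) + (25 + 182·x - 48·x^2 + 96·x^3 + 18432·x^4 + 55296·x^5)·Dx + (-3 - 13·x - 167·x^2 - 16·x^3 - 1472·x^4 + 3072·x^5 + 6912·x^6)·Dx^2  (order 2).
h: a_k = -12, -24, 48, -80, -2932, -19392/5, 161564/5, 749536/35, -22319664/35, …
ICs: h(0) = -12, h′(0) = -24.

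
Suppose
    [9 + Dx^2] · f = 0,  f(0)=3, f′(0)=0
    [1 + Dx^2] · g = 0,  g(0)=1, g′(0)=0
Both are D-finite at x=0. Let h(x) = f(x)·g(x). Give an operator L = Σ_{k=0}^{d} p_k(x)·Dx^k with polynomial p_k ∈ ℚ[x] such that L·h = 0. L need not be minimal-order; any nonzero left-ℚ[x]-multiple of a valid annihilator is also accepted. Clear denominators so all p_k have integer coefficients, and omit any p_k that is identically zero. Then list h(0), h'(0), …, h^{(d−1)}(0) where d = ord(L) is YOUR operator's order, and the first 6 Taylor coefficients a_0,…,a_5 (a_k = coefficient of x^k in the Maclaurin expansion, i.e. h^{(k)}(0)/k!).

f: a_k = 3, 0, -27/2, 0, 81/8, 0, …
g: a_k = 1, 0, -1/2, 0, 1/24, 0, …
h₀=f·g: eliminate ⇒ L₀, order ≤ 2·2.
L = 64 + 20·Dx^2 + Dx^4  (order 4).
h: a_k = 3, 0, -15, 0, 17, 0, …
ICs: h(0) = 3, h′(0) = 0, h′′(0) = -30, h′′′(0) = 0.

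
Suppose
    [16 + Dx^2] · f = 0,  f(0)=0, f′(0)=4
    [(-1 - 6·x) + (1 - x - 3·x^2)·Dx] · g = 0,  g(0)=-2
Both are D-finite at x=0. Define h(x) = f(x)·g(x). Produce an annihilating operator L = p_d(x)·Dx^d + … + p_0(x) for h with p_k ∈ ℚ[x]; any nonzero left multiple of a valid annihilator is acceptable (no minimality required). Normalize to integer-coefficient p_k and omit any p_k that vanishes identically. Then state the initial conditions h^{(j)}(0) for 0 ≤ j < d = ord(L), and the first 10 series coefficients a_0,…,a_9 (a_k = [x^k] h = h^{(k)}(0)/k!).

f: a_k = 0, 4, 0, -32/3, 0, 128/15, 0, -1024/315, 0, 2048/2835, …
g: a_k = -2, -2, -8, -14, -38, -80, -194, -434, -1016, -2318, …
L₀ := L_f ⊗_s L_g (sym. prod.), ord ≤ 2.
L = (-10 + 16·x + 48·x^2) + (2 + 12·x)·Dx + (-1 + x + 3·x^2)·Dx^2  (order 2).
h: a_k = 0, -8, -8, -32/3, -104/3, -1256/15, -2816/15, -136216/315, -313624/315, -6504544/2835, …
ICs: h(0) = 0, h′(0) = -8.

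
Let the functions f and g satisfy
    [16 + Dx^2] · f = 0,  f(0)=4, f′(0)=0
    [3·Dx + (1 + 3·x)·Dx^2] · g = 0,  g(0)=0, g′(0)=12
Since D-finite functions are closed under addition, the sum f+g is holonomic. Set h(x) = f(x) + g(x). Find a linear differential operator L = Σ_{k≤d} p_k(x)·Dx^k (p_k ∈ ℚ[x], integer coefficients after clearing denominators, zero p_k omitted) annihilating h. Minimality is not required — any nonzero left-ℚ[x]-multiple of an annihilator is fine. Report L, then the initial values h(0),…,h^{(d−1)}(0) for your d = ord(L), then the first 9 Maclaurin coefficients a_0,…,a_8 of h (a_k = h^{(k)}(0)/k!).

L = (1680 + 2304·x + 3456·x^2)·Dx + (272 + 1584·x + 3456·x^2 + 3456·x^3)·Dx^2 + (105 + 144·x + 216·x^2)·Dx^3 + (17 + 99·x + 216·x^2 + 216·x^3)·Dx^4  (order 4).
h: a_k = 4, 12, -50, 36, -115/3, 972/5, -22894/45, 8748/7, -2062619/630, …
ICs: h(0) = 4, h′(0) = 12, h′′(0) = -100, h′′′(0) = 216.

f: a_k = 4, 0, -32, 0, 128/3, 0, -1024/45, 0, 2048/315, …
g: a_k = 0, 12, -18, 36, -81, 972/5, -486, 8748/7, -6561/2, …
Sum ⇒ L₀ = lclm(L_f,L_g) in ℚ(x)⟨Dx⟩.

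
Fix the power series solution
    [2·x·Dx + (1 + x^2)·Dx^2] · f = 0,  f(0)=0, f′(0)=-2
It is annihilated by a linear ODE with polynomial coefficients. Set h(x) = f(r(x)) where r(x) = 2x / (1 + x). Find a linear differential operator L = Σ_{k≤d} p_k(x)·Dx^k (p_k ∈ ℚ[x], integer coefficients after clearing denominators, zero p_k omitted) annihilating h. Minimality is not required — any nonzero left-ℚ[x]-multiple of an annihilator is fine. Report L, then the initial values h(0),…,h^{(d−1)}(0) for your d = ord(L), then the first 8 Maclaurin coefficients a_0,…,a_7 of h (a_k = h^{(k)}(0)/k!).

f: a_k = 0, -2, 0, 2/3, 0, -2/5, 0, 2/7, …
L₀ from L_f via x↦r, Dx↦r'^{-1}Dx.
L = (2 + 10·x)·Dx + (1 + 2·x + 5·x^2)·Dx^2  (order 2).
h: a_k = 0, -4, 4, 4/3, -12, 76/5, 44/3, -556/7, …
ICs: h(0) = 0, h′(0) = -4.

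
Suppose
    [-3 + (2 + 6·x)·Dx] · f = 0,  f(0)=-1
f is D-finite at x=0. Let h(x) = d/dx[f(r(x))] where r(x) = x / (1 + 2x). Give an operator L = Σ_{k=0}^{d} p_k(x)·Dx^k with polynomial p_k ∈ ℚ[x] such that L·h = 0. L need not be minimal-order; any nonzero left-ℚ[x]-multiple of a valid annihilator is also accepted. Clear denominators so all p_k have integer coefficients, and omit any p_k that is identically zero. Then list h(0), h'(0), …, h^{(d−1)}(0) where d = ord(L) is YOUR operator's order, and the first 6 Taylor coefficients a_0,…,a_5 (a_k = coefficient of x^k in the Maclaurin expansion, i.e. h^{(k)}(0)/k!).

f: a_k = -1, -3/2, 9/8, -27/16, 405/128, -1701/256, …
L₀ from L_f via x↦r, Dx↦r'^{-1}Dx.
h=h₀': d/dx-closure on L₀ ⇒ L.
L = (-11 - 40·x) + (-2 - 14·x - 20·x^2)·Dx  (order 1).
h: a_k = -3/2, 33/4, -585/16, 4965/32, -169545/256, 1477503/512, …
ICs: h(0) = -3/2.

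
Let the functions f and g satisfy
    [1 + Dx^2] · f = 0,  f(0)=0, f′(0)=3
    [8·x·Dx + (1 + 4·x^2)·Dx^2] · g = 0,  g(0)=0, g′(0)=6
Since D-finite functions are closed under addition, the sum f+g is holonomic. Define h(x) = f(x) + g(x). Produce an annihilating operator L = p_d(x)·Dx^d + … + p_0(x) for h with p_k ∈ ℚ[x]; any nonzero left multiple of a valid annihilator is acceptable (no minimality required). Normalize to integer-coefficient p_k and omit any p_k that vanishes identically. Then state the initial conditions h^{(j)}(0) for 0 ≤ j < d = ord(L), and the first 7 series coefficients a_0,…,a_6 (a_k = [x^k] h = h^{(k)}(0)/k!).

f: a_k = 0, 3, 0, -1/2, 0, 1/40, 0, …
g: a_k = 0, 6, 0, -8, 0, 96/5, 0, …
L₀ := lclm(L_f,L_g); ord L₀ ≤ 2+2.
L = (-376·x + 1600·x^3 + 128·x^5)·Dx + (-7 + 76·x^2 + 432·x^4 + 64·x^6)·Dx^2 + (-376·x + 1600·x^3 + 128·x^5)·Dx^3 + (-7 + 76·x^2 + 432·x^4 + 64·x^6)·Dx^4  (order 4).
h: a_k = 0, 9, 0, -17/2, 0, 769/40, 0, …
ICs: h(0) = 0, h′(0) = 9, h′′(0) = 0, h′′′(0) = -51.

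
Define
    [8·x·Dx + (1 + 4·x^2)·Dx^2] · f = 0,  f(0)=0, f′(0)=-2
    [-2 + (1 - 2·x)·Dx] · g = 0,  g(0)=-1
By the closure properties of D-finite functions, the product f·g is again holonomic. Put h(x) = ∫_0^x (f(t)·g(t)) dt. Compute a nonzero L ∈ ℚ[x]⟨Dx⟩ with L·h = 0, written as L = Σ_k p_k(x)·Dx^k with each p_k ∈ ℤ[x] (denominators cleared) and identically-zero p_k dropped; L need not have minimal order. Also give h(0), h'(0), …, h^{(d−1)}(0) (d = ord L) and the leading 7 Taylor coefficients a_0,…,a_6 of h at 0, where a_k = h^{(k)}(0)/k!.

L = 16·x·Dx + (4 - 8·x + 32·x^2)·Dx^2 + (-1 + 2·x - 4·x^2 + 8·x^3)·Dx^3  (order 3).
h: a_k = 0, 0, 1, 4/3, 4/3, 32/15, 208/45, …
ICs: h(0) = 0, h′(0) = 0, h′′(0) = 2.

f: a_k = 0, -2, 0, 8/3, 0, -32/5, 0, …
g: a_k = -1, -2, -4, -8, -16, -32, -64, …
f·g: L₀ = L_f ⊗_s L_g, ord ≤ 2·1.
h=∫h₀ ⇒ L = L₀·Dx.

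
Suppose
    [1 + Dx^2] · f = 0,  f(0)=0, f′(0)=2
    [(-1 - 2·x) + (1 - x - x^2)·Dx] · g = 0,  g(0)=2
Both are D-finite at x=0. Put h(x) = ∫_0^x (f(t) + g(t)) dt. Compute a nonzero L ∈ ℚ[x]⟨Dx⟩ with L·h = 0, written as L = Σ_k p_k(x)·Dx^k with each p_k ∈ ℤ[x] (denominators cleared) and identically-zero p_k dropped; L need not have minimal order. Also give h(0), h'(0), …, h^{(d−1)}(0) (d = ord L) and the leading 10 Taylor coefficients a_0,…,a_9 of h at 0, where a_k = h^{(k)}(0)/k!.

f: a_k = 0, 2, 0, -1/3, 0, 1/60, 0, -1/2520, 0, 1/181440, …
g: a_k = 2, 2, 4, 6, 10, 16, 26, 42, 68, 110, …
Weyl lclm of L_f,L_g ⇒ L₀ (ord ≤ 3).
∫: right-multiply L₀ by Dx.
L = (-19 - 48·x - 31·x^2 - 24·x^3 - 5·x^4 - 2·x^5)·Dx + (5 - x - 4·x^2 - 7·x^3 - 6·x^4 - 3·x^5 - x^6)·Dx^2 + (-19 - 48·x - 31·x^2 - 24·x^3 - 5·x^4 - 2·x^5)·Dx^3 + (5 - x - 4·x^2 - 7·x^3 - 6·x^4 - 3·x^5 - x^6)·Dx^4  (order 4).
h: a_k = 0, 2, 2, 4/3, 17/12, 2, 961/360, 26/7, 105839/20160, 68/9, …
ICs: h(0) = 0, h′(0) = 2, h′′(0) = 4, h′′′(0) = 8.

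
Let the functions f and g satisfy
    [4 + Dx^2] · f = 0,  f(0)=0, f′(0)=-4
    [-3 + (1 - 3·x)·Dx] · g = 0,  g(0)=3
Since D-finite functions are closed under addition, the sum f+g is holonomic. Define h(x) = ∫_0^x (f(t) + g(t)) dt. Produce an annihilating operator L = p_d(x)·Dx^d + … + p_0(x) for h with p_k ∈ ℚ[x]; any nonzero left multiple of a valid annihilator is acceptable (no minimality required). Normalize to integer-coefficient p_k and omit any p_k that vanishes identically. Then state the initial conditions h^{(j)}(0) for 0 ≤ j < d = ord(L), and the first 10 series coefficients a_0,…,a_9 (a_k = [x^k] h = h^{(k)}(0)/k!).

f: a_k = 0, -4, 0, 8/3, 0, -8/15, 0, 16/315, 0, -8/2835, …
g: a_k = 3, 9, 27, 81, 243, 729, 2187, 6561, 19683, 59049, …
Weyl lclm of L_f,L_g ⇒ L₀ (ord ≤ 3).
h=∫₀ˣh₀: take L = L₀·Dx.
L = (-348 + 144·x - 216·x^2)·Dx + (44 - 180·x + 216·x^2 - 216·x^3)·Dx^2 + (-87 + 36·x - 54·x^2)·Dx^3 + (11 - 45·x + 54·x^2 - 54·x^3)·Dx^4  (order 4).
h: a_k = 0, 3, 5/2, 9, 251/12, 243/5, 10927/90, 2187/7, 2066731/2520, 2187, …
ICs: h(0) = 0, h′(0) = 3, h′′(0) = 5, h′′′(0) = 54.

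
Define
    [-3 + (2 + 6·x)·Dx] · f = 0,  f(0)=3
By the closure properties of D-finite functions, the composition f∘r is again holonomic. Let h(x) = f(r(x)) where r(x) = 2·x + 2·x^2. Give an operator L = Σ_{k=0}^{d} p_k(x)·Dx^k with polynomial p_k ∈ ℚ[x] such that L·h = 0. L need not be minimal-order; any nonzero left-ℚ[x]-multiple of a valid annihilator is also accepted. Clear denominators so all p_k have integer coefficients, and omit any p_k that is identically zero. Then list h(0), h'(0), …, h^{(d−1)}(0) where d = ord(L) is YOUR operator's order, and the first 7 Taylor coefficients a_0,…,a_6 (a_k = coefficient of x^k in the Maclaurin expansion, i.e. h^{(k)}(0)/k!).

L = (-3 - 6·x) + (1 + 6·x + 6·x^2)·Dx  (order 1).
h: a_k = 3, 9, -9/2, 27/2, -351/8, 1215/8, -8829/16, …
ICs: h(0) = 3.

f: a_k = 3, 9/2, -27/8, 81/16, -1215/128, 5103/256, -45927/1024, …
L₀ from L_f via x↦r, Dx↦r'^{-1}Dx.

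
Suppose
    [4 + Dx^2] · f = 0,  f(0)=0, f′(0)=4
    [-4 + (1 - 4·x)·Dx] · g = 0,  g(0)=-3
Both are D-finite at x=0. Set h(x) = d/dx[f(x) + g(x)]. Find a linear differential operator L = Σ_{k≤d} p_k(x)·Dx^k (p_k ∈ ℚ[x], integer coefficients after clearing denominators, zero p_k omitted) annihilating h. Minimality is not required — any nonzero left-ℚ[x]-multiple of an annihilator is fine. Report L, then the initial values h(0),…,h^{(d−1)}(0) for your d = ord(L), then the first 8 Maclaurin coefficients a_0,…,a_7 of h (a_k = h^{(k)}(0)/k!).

L = (1568 - 256·x + 512·x^2) + (-100 + 432·x - 192·x^2 + 256·x^3)·Dx + (392 - 64·x + 128·x^2)·Dx^2 + (-25 + 108·x - 48·x^2 + 64·x^3)·Dx^3  (order 3).
h: a_k = -8, -96, -584, -3072, -46072/3, -73728, -15482896/45, -1572864, …
ICs: h(0) = -8, h′(0) = -96, h′′(0) = -1168.

f: a_k = 0, 4, 0, -8/3, 0, 8/15, 0, -16/315, …
g: a_k = -3, -12, -48, -192, -768, -3072, -12288, -49152, …
f+g: L₀ = lclm(L_f,L_g), ord ≤ 2+1.
h₀' ⇒ L via d/dx closure of L₀.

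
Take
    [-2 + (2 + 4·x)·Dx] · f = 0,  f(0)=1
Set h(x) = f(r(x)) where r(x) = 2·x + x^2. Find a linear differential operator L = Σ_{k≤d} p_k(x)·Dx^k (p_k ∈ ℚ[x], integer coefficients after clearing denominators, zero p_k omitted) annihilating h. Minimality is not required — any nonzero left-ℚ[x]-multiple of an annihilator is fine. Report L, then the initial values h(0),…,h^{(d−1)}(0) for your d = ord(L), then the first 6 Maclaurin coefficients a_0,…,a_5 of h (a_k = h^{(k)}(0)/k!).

L = (-2 - 2·x) + (1 + 4·x + 2·x^2)·Dx  (order 1).
h: a_k = 1, 2, -1, 2, -9/2, 11, …
ICs: h(0) = 1.

f: a_k = 1, 1, -1/2, 1/2, -5/8, 7/8, …
L₀ from L_f via x↦r, Dx↦r'^{-1}Dx.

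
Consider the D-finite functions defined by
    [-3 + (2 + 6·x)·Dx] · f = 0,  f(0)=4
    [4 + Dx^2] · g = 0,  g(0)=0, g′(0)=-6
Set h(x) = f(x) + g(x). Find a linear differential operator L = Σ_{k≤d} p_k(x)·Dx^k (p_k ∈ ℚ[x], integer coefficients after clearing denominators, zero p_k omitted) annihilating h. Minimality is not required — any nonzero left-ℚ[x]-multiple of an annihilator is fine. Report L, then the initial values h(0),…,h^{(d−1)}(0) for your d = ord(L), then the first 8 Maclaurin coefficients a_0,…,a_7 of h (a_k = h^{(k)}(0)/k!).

L = (-516 - 1152·x - 1728·x^2) + (56 + 936·x + 3456·x^2 + 3456·x^3)·Dx + (-129 - 288·x - 432·x^2)·Dx^2 + (14 + 234·x + 864·x^2 + 864·x^3)·Dx^3  (order 3).
h: a_k = 4, 0, -9/2, 43/4, -405/32, 8249/320, -15309/256, 7582051/53760, …
ICs: h(0) = 4, h′(0) = 0, h′′(0) = -9.

f: a_k = 4, 6, -9/2, 27/4, -405/32, 1701/64, -15309/256, 72171/512, …
g: a_k = 0, -6, 0, 4, 0, -4/5, 0, 8/105, …
Sum ⇒ L₀ = lclm(L_f,L_g) in ℚ(x)⟨Dx⟩.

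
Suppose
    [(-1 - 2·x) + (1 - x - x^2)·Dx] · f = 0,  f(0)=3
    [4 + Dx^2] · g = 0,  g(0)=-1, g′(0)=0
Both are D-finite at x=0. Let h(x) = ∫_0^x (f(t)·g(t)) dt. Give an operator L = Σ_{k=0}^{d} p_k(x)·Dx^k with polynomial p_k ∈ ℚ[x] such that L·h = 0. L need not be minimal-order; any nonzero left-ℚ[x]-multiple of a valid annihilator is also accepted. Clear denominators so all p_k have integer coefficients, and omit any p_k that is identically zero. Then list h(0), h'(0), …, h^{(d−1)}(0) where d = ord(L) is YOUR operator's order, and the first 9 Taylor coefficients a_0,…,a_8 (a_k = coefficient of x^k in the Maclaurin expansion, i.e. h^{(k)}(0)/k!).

L = (-2 + 4·x + 4·x^2)·Dx + (2 + 4·x)·Dx^2 + (-1 + x + x^2)·Dx^3  (order 3).
h: a_k = 0, -3, -3/2, 0, -3/4, -1, -4/3, -191/105, -311/120, …
ICs: h(0) = 0, h′(0) = -3, h′′(0) = -3.

f: a_k = 3, 3, 6, 9, 15, 24, 39, 63, 102, …
g: a_k = -1, 0, 2, 0, -2/3, 0, 4/45, 0, -2/315, …
f·g: L₀ = L_f ⊗_s L_g, ord ≤ 1·2.
Integrate: L := L₀·Dx.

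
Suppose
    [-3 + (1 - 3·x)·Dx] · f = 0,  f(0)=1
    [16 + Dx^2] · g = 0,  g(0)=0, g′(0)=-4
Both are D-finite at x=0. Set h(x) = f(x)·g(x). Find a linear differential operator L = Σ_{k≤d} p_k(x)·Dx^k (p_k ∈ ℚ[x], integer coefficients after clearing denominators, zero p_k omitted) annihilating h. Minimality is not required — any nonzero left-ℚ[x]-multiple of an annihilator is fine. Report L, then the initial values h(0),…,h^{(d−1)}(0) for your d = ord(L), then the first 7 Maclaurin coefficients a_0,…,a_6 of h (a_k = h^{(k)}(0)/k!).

f: a_k = 1, 3, 9, 27, 81, 243, 729, …
g: a_k = 0, -4, 0, 32/3, 0, -128/15, 0, …
f·g: L₀ = L_f ⊗_s L_g, ord ≤ 1·2.
L = (-16 + 48·x) + 6·Dx + (-1 + 3·x)·Dx^2  (order 2).
h: a_k = 0, -4, -12, -76/3, -76, -3548/15, -3548/5, …
ICs: h(0) = 0, h′(0) = -4.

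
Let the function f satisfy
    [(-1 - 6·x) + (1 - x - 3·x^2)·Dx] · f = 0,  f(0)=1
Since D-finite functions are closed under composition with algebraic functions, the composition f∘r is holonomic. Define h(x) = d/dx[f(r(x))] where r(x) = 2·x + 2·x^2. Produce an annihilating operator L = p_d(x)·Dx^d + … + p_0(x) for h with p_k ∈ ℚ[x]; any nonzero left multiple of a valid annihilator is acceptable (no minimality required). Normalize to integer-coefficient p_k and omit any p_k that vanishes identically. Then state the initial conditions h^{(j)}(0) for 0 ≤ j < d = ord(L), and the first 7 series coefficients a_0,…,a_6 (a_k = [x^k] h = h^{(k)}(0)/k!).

f: a_k = 1, 1, 4, 7, 19, 40, 97, …
h₀=f(r): pull back L_f along r ⇒ L₀.
Derive L from L₀ (diff closure).
L = (18 + 156·x + 804·x^2 + 2736·x^3 + 4968·x^4 + 4320·x^5 + 1440·x^6) + (-1 - 12·x + 6·x^2 + 268·x^3 + 900·x^4 + 1368·x^5 + 1008·x^6 + 288·x^7)·Dx  (order 1).
h: a_k = 2, 36, 264, 1952, 13320, 86928, 553280, …
ICs: h(0) = 2.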